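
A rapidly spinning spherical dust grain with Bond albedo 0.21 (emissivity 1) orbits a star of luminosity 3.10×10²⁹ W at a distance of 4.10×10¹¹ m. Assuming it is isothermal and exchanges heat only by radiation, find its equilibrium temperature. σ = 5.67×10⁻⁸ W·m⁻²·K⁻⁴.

T ≈ 846 K

First find the stellar flux at distance d: S = L/(4πd²) = 3.10×10²⁹/(4π·(4.10×10¹¹)²) = 1.468×10⁵ W/m².
For an isothermal sphere, absorbed (1−a)S·πr² = emitted σ·4πr²·T⁴, so T⁴ = (1−a)S/(4σ).
T⁴ = 0.790·1.468×10⁵/(4·5.67×10⁻⁸) = 5.112×10¹¹ K⁴.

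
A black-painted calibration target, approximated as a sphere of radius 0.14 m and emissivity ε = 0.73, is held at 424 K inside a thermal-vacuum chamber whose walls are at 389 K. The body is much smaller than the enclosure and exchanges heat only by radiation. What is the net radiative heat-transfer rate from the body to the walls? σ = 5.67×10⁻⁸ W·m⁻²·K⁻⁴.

For a small grey body in a large enclosure: P_net = εσA(T_body⁴ − T_wall⁴).
A = 4πr² = 0.2463 m²; T_body⁴ − T_wall⁴ = 3.232×10¹⁰ − 2.290×10¹⁰ = 9.421×10⁹ K⁴.
|P_net| = 0.73·5.67×10⁻⁸·0.2463·9.421×10⁹.

P_net ≈ 96.0 W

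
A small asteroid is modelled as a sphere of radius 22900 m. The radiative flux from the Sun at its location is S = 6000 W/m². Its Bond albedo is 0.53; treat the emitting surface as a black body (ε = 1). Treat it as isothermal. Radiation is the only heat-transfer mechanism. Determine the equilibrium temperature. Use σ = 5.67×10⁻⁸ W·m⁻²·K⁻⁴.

At equilibrium, absorbed power = emitted power.
Absorbing cross-section = πr² = 1.647×10⁹ m²; emitting surface = 4πr² = 6.590×10⁹ m² (ratio 4).
(1−a)S·A_cross = εσ·A_surf·T⁴  ⇒  T⁴ = (1−a)S/(4σ).
T⁴ = 0.470·6000/(4·5.67×10⁻⁸) = 1.243×10¹⁰ K⁴.
T = (1.243×10¹⁰)^(1/4).

T ≈ 334 K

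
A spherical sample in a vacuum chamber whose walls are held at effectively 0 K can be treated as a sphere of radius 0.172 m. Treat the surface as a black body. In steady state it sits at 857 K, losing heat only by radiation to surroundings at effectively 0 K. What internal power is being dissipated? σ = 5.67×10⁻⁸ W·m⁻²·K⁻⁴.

Steady state: P = εσA T⁴.
A = 4πr² = 0.3718 m²; T⁴ = (857)⁴ = 5.394×10¹¹ K⁴.
P = 1.0 × 5.67×10⁻⁸ × 0.3718 × 5.394×10¹¹.

P ≈ 11400 W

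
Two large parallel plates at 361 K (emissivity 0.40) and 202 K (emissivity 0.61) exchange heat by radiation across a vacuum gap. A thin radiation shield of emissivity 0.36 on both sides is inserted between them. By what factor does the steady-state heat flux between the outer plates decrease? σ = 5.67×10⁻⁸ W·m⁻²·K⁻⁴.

factor ≈ 2.45

Without shield: q₀ = σΔ(T⁴)/(1/ε₁+1/ε₂−1) with denominator 3.139.
With shield the two gaps are in series; the resistances add: (1/ε₁+1/ε_s−1)+(1/ε_s+1/ε₂−1) = 4.278+3.417 = 7.695.
Heat-flux ratio q₀/q = 7.695/3.139.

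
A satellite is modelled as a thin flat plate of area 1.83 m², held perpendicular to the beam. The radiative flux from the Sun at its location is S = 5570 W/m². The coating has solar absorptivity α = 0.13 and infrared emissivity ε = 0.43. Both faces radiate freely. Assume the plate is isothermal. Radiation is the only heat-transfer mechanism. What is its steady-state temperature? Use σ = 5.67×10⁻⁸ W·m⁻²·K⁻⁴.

At equilibrium, absorbed power = emitted power.
Absorbing cross-section = A = 1.830 m²; emitting surface = 2A = 3.660 m² (ratio 2).
αS·A_cross = εσ·A_surf·T⁴  ⇒  T⁴ = αS/(ε·2σ).
T⁴ = 0.130·5570/(0.43·2·5.67×10⁻⁸) = 1.485×10¹⁰ K⁴.
T = (1.485×10¹⁰)^(1/4).

T ≈ 349 K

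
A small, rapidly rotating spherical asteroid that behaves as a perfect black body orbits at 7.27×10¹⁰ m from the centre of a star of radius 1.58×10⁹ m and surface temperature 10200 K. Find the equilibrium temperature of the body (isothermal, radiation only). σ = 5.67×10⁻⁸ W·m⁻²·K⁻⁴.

The star's surface emits σT_*⁴; at distance d the flux is S = σT_*⁴(R_*/d)².
S = 5.67×10⁻⁸·(10200)⁴·(1.58×10⁹/7.27×10¹⁰)² = 2.899×10⁵ W/m².
For an isothermal sphere T⁴ = (1−a)S/(4σ) = 1.278×10¹² K⁴.

T ≈ 1060 K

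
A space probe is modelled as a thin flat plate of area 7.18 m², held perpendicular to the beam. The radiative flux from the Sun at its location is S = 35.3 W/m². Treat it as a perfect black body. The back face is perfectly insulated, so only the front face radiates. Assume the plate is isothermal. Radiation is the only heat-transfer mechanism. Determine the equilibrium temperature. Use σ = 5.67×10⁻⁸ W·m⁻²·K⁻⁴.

T ≈ 158 K

At equilibrium, absorbed power = emitted power.
Absorbing cross-section = A = 7.180 m²; emitting surface = A = 7.180 m² (ratio 1).
S·A_cross = εσ·A_surf·T⁴  ⇒  T⁴ = S/(1σ).
T⁴ = 1.00·35.3/(1·5.67×10⁻⁸) = 6.226×10⁸ K⁴.
T = (6.226×10⁸)^(1/4).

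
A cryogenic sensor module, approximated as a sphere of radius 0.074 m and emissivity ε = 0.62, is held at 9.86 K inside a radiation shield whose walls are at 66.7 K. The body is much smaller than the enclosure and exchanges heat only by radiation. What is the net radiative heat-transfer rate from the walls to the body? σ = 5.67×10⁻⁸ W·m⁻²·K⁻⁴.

For a small grey body in a large enclosure: P_net = εσA(T_body⁴ − T_wall⁴).
A = 4πr² = 0.06881 m²; T_body⁴ − T_wall⁴ = 9452 − 1.979×10⁷ = -1.978×10⁷ K⁴.
|P_net| = 0.62·5.67×10⁻⁸·0.06881·1.978×10⁷.

P_net ≈ 0.0479 W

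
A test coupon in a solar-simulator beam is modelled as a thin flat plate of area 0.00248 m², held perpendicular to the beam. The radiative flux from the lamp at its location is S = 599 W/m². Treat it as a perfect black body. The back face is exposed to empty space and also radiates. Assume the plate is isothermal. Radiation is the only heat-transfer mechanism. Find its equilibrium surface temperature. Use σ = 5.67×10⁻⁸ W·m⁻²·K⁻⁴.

T ≈ 270 K

At equilibrium, absorbed power = emitted power.
Absorbing cross-section = A = 0.002480 m²; emitting surface = 2A = 0.004960 m² (ratio 2).
S·A_cross = εσ·A_surf·T⁴  ⇒  T⁴ = S/(2σ).
T⁴ = 1.00·599/(2·5.67×10⁻⁸) = 5.282×10⁹ K⁴.
T = (5.282×10⁹)^(1/4).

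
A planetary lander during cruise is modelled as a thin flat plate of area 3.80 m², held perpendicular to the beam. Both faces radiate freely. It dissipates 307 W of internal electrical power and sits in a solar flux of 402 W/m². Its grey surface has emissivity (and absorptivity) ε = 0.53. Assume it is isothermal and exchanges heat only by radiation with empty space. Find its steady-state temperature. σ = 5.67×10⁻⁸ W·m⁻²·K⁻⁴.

At steady state, absorbed solar power + internal power = radiated power.
Absorbed: α·S·A_cross = 0.53·402·3.800 = 809.6 W (cross-section A).
Total input = 809.6 + 307 = 1117 W.
Radiated: εσ·A_surf·T⁴ with A_surf = 2A = 7.600 m².
T⁴ = 1117/(0.53·5.67×10⁻⁸·7.600) = 4.889×10⁹ K⁴.

T ≈ 264 K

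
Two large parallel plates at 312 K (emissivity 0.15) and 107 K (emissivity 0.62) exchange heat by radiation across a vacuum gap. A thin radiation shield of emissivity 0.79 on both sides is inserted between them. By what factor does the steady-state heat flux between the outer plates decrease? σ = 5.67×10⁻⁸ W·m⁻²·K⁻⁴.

Without shield: q₀ = σΔ(T⁴)/(1/ε₁+1/ε₂−1) with denominator 7.280.
With shield the two gaps are in series; the resistances add: (1/ε₁+1/ε_s−1)+(1/ε_s+1/ε₂−1) = 6.932+1.879 = 8.811.
Heat-flux ratio q₀/q = 8.811/7.280.

factor ≈ 1.21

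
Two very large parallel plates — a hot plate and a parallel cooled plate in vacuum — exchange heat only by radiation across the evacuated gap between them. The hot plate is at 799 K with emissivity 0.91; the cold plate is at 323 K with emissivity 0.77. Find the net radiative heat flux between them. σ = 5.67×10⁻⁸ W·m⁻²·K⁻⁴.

For two infinite grey parallel plates, q = σ(T₁⁴ − T₂⁴)/(1/ε₁ + 1/ε₂ − 1).
T₁⁴ − T₂⁴ = 4.076×10¹¹ − 1.088×10¹⁰ = 3.967×10¹¹ K⁴.
1/ε₁ + 1/ε₂ − 1 = 1.099 + 1.299 − 1 = 1.398.
q = 5.67×10⁻⁸ × 3.967×10¹¹ / 1.398.

q ≈ 16100 W/m²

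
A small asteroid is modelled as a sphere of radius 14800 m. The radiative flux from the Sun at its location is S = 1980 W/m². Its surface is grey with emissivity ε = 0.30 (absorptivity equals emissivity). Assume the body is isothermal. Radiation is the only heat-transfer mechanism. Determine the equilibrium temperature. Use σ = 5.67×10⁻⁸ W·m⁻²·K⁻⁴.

T ≈ 306 K

At equilibrium, absorbed power = emitted power.
Absorbing cross-section = πr² = 6.881×10⁸ m²; emitting surface = 4πr² = 2.753×10⁹ m² (ratio 4).
εS·A_cross = εσ·A_surf·T⁴  ⇒  T⁴ = S/(4σ)   (ε cancels).
T⁴ = 1980/(4·5.67×10⁻⁸) = 8.730×10⁹ K⁴.
T = (8.730×10⁹)^(1/4).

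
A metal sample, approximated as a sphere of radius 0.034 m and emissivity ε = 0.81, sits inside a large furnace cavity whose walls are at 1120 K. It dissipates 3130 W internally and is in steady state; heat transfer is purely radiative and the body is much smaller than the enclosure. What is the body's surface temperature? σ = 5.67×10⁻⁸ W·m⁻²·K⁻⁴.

For a small grey body in a large enclosure, net radiated power = εσA(T⁴ − T_w⁴).
Steady state: P = εσA(T⁴ − T_w⁴) with A = 4πr² = 0.01453 m².
T⁴ = P/(εσA) + T_w⁴ = 3130/(0.81·5.67×10⁻⁸·0.01453) + (1120)⁴
    = 4.691×10¹² + 1.574×10¹² = 6.265×10¹² K⁴.

T ≈ 1580 K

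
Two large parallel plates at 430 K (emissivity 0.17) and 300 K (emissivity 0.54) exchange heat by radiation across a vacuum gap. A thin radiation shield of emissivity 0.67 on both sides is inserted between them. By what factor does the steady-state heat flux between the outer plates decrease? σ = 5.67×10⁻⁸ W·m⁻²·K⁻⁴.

Without shield: q₀ = σΔ(T⁴)/(1/ε₁+1/ε₂−1) with denominator 6.734.
With shield the two gaps are in series; the resistances add: (1/ε₁+1/ε_s−1)+(1/ε_s+1/ε₂−1) = 6.375+2.344 = 8.719.
Heat-flux ratio q₀/q = 8.719/6.734.

factor ≈ 1.29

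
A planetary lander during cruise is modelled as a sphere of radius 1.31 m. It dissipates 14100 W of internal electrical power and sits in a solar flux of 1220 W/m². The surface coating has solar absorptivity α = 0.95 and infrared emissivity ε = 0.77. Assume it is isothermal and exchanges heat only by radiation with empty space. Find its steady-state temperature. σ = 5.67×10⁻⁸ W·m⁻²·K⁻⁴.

At steady state, absorbed solar power + internal power = radiated power.
Absorbed: α·S·A_cross = 0.95·1220·5.391 = 6249 W (cross-section πr²).
Total input = 6249 + 14100 = 20350 W.
Radiated: εσ·A_surf·T⁴ with A_surf = 4πr² = 21.57 m².
T⁴ = 20350/(0.77·5.67×10⁻⁸·21.57) = 2.161×10¹⁰ K⁴.

T ≈ 383 K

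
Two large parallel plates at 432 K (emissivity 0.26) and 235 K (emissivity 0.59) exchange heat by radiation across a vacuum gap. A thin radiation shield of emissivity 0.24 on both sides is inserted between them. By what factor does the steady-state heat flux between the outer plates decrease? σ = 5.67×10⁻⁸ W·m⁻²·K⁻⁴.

factor ≈ 2.61

Without shield: q₀ = σΔ(T⁴)/(1/ε₁+1/ε₂−1) with denominator 4.541.
With shield the two gaps are in series; the resistances add: (1/ε₁+1/ε_s−1)+(1/ε_s+1/ε₂−1) = 7.013+4.862 = 11.87.
Heat-flux ratio q₀/q = 11.87/4.541.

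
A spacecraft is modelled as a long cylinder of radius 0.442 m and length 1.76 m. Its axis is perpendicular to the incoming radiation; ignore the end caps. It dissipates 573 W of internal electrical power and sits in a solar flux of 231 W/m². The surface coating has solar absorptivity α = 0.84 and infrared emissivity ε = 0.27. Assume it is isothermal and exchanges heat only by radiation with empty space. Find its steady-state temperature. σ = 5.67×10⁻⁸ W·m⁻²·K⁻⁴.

T ≈ 329 K

At steady state, absorbed solar power + internal power = radiated power.
Absorbed: α·S·A_cross = 0.84·231·1.556 = 301.9 W (cross-section 2rL).
Total input = 301.9 + 573 = 874.9 W.
Radiated: εσ·A_surf·T⁴ with A_surf = 2πrL = 4.888 m².
T⁴ = 874.9/(0.27·5.67×10⁻⁸·4.888) = 1.169×10¹⁰ K⁴.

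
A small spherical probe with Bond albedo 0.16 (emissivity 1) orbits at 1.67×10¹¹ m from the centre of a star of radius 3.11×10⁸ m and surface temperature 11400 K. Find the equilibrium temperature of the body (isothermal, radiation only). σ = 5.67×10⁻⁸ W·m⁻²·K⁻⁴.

T ≈ 333 K

The star's surface emits σT_*⁴; at distance d the flux is S = σT_*⁴(R_*/d)².
S = 5.67×10⁻⁸·(11400)⁴·(3.11×10⁸/1.67×10¹¹)² = 3321 W/m².
For an isothermal sphere T⁴ = (1−a)S/(4σ) = 1.230×10¹⁰ K⁴.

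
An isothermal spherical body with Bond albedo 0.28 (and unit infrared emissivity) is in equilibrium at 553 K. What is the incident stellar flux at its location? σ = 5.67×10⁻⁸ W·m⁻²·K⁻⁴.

(1−a)S·πr² = σ·4πr²·T⁴ ⇒ S = 4σT⁴/(1−a).
S = 4·5.67×10⁻⁸·9.352×10¹⁰/0.720.

S ≈ 29500 W/m²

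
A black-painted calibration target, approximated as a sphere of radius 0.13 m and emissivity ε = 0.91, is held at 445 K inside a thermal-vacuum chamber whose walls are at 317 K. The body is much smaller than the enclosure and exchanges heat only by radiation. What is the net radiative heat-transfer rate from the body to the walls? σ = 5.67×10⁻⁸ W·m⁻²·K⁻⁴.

P_net ≈ 319 W

For a small grey body in a large enclosure: P_net = εσA(T_body⁴ − T_wall⁴).
A = 4πr² = 0.2124 m²; T_body⁴ − T_wall⁴ = 3.921×10¹⁰ − 1.010×10¹⁰ = 2.912×10¹⁰ K⁴.
|P_net| = 0.91·5.67×10⁻⁸·0.2124·2.912×10¹⁰.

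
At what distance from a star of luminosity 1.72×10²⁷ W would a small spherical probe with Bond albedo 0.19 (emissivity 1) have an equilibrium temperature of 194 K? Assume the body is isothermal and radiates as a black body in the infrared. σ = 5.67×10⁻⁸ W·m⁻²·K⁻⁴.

For an isothermal black-emitting sphere, (1−a)S·πr² = σ·4πr²·T⁴ ⇒ S = 4σT⁴/(1−a).
S = 4·5.67×10⁻⁸·(194)⁴/0.810 = 396.6 W/m².
Flux falls as S = L/(4πd²), so d = √(L/(4πS)) = √(1.72×10²⁷/(4π·396.6)).

d ≈ 5.87×10¹¹ m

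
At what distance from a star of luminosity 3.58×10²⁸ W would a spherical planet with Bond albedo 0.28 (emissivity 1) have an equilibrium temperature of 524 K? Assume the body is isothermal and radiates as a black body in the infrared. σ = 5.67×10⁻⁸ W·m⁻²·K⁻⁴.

For an isothermal black-emitting sphere, (1−a)S·πr² = σ·4πr²·T⁴ ⇒ S = 4σT⁴/(1−a).
S = 4·5.67×10⁻⁸·(524)⁴/0.720 = 23750 W/m².
Flux falls as S = L/(4πd²), so d = √(L/(4πS)) = √(3.58×10²⁸/(4π·23750)).

d ≈ 3.46×10¹¹ m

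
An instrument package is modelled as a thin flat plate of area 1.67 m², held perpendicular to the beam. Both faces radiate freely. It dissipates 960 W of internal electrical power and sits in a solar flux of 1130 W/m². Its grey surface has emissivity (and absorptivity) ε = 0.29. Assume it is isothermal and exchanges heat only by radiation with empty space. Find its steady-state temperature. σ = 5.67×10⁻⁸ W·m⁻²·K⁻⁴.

T ≈ 407 K

At steady state, absorbed solar power + internal power = radiated power.
Absorbed: α·S·A_cross = 0.29·1130·1.670 = 547.3 W (cross-section A).
Total input = 547.3 + 960 = 1507 W.
Radiated: εσ·A_surf·T⁴ with A_surf = 2A = 3.340 m².
T⁴ = 1507/(0.29·5.67×10⁻⁸·3.340) = 2.744×10¹⁰ K⁴.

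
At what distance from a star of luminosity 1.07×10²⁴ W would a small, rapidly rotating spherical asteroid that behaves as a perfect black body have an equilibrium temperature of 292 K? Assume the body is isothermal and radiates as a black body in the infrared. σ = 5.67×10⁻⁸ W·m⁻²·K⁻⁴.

d ≈ 7.19×10⁹ m

For an isothermal black-emitting sphere, (1−a)S·πr² = σ·4πr²·T⁴ ⇒ S = 4σT⁴/(1−a).
S = 4·5.67×10⁻⁸·(292)⁴/1.00 = 1649 W/m².
Flux falls as S = L/(4πd²), so d = √(L/(4πS)) = √(1.07×10²⁴/(4π·1649)).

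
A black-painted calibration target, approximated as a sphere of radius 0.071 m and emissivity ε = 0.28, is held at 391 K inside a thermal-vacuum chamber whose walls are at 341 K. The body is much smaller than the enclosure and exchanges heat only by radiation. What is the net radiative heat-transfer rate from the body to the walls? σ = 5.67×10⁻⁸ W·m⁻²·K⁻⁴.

For a small grey body in a large enclosure: P_net = εσA(T_body⁴ − T_wall⁴).
A = 4πr² = 0.06335 m²; T_body⁴ − T_wall⁴ = 2.337×10¹⁰ − 1.352×10¹⁰ = 9.851×10⁹ K⁴.
|P_net| = 0.28·5.67×10⁻⁸·0.06335·9.851×10⁹.

P_net ≈ 9.91 W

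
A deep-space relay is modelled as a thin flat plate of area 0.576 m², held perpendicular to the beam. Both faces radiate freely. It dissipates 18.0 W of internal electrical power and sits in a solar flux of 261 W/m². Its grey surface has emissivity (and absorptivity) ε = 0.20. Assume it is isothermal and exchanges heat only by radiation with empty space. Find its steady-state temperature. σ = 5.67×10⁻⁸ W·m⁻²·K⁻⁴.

At steady state, absorbed solar power + internal power = radiated power.
Absorbed: α·S·A_cross = 0.20·261·0.5760 = 30.07 W (cross-section A).
Total input = 30.07 + 18.0 = 48.07 W.
Radiated: εσ·A_surf·T⁴ with A_surf = 2A = 1.152 m².
T⁴ = 48.07/(0.20·5.67×10⁻⁸·1.152) = 3.679×10⁹ K⁴.

T ≈ 246 K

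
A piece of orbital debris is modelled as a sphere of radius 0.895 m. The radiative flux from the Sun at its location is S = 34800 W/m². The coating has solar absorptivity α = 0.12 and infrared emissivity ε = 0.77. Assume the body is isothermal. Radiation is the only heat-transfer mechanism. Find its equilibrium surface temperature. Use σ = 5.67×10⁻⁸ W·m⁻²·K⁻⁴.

T ≈ 393 K

At equilibrium, absorbed power = emitted power.
Absorbing cross-section = πr² = 2.516 m²; emitting surface = 4πr² = 10.07 m² (ratio 4).
αS·A_cross = εσ·A_surf·T⁴  ⇒  T⁴ = αS/(ε·4σ).
T⁴ = 0.120·34800/(0.77·4·5.67×10⁻⁸) = 2.391×10¹⁰ K⁴.
T = (2.391×10¹⁰)^(1/4).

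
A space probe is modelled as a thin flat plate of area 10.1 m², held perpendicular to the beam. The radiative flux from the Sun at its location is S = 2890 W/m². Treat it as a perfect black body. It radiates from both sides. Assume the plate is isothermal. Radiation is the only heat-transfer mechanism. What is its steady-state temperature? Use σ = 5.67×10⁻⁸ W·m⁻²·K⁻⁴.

T ≈ 400 K

At equilibrium, absorbed power = emitted power.
Absorbing cross-section = A = 10.10 m²; emitting surface = 2A = 20.20 m² (ratio 2).
S·A_cross = εσ·A_surf·T⁴  ⇒  T⁴ = S/(2σ).
T⁴ = 1.00·2890/(2·5.67×10⁻⁸) = 2.549×10¹⁰ K⁴.
T = (2.549×10¹⁰)^(1/4).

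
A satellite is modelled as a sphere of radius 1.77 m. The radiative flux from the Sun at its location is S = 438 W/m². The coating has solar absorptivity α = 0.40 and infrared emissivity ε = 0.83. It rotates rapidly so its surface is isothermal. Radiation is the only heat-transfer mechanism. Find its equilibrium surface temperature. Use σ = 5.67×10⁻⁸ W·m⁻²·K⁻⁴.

At equilibrium, absorbed power = emitted power.
Absorbing cross-section = πr² = 9.842 m²; emitting surface = 4πr² = 39.37 m² (ratio 4).
αS·A_cross = εσ·A_surf·T⁴  ⇒  T⁴ = αS/(ε·4σ).
T⁴ = 0.400·438/(0.83·4·5.67×10⁻⁸) = 9.307×10⁸ K⁴.
T = (9.307×10⁸)^(1/4).

T ≈ 175 K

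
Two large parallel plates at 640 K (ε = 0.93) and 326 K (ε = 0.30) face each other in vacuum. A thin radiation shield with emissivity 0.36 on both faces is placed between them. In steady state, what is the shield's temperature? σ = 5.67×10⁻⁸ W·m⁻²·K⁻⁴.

T_s ≈ 578 K

In steady state the net flux on the hot side equals that on the cold side.
σ(T₁⁴−T_s⁴)/D₁ = σ(T_s⁴−T₂⁴)/D₂, with D₁ = 1/ε₁+1/ε_s−1 = 2.853, D₂ = 1/ε_s+1/ε₂−1 = 5.111.
Solve for T_s⁴: T_s⁴ = (D₂·T₁⁴ + D₁·T₂⁴)/(D₁+D₂) = 1.117×10¹¹ K⁴.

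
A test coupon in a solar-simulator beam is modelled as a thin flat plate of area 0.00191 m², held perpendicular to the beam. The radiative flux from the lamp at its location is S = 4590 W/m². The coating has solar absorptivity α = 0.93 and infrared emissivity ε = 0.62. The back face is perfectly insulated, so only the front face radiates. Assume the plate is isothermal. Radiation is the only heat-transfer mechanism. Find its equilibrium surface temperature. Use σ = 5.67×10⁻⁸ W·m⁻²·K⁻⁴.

T ≈ 590 K

At equilibrium, absorbed power = emitted power.
Absorbing cross-section = A = 0.001910 m²; emitting surface = A = 0.001910 m² (ratio 1).
αS·A_cross = εσ·A_surf·T⁴  ⇒  T⁴ = αS/(ε·1σ).
T⁴ = 0.930·4590/(0.62·1·5.67×10⁻⁸) = 1.214×10¹¹ K⁴.
T = (1.214×10¹¹)^(1/4).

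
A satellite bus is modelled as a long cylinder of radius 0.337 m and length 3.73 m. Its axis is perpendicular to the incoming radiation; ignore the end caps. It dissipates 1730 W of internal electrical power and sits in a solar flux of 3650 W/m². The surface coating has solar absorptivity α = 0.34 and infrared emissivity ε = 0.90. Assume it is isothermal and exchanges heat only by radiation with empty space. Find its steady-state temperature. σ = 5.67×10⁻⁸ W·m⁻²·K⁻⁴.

At steady state, absorbed solar power + internal power = radiated power.
Absorbed: α·S·A_cross = 0.34·3650·2.514 = 3120 W (cross-section 2rL).
Total input = 3120 + 1730 = 4850 W.
Radiated: εσ·A_surf·T⁴ with A_surf = 2πrL = 7.898 m².
T⁴ = 4850/(0.90·5.67×10⁻⁸·7.898) = 1.203×10¹⁰ K⁴.

T ≈ 331 K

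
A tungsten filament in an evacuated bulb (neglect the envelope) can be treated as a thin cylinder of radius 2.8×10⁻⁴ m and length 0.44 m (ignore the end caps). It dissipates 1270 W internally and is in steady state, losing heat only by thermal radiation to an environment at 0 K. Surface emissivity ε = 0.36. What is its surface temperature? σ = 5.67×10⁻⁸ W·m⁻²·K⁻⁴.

Steady state: internal power = radiated power, P = εσA T⁴.
Radiating area A = 2πrL = 7.741×10⁻⁴ m².
T⁴ = P/(εσA) = 1270/(0.36·5.67×10⁻⁸·7.741×10⁻⁴) = 8.038×10¹³ K⁴.
T = (8.038×10¹³)^(1/4).

T ≈ 2990 K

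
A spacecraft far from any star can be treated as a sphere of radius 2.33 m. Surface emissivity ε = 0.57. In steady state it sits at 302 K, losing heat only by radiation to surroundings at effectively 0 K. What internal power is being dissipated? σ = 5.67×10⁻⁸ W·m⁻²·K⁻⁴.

P ≈ 18300 W

Steady state: P = εσA T⁴.
A = 4πr² = 68.22 m²; T⁴ = (302)⁴ = 8.318×10⁹ K⁴.
P = 0.57 × 5.67×10⁻⁸ × 68.22 × 8.318×10⁹.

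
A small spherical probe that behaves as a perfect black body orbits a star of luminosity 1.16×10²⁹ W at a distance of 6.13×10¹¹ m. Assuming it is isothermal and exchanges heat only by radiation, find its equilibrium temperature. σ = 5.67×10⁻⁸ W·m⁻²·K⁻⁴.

T ≈ 574 K

First find the stellar flux at distance d: S = L/(4πd²) = 1.16×10²⁹/(4π·(6.13×10¹¹)²) = 24570 W/m².
For an isothermal sphere, absorbed (1−a)S·πr² = emitted σ·4πr²·T⁴, so T⁴ = (1−a)S/(4σ).
T⁴ = 1.00·24570/(4·5.67×10⁻⁸) = 1.083×10¹¹ K⁴.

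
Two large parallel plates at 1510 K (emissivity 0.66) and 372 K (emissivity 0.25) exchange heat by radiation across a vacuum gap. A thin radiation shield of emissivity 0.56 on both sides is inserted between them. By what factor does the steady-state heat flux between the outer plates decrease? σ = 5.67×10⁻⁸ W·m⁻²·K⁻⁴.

Without shield: q₀ = σΔ(T⁴)/(1/ε₁+1/ε₂−1) with denominator 4.515.
With shield the two gaps are in series; the resistances add: (1/ε₁+1/ε_s−1)+(1/ε_s+1/ε₂−1) = 2.301+4.786 = 7.087.
Heat-flux ratio q₀/q = 7.087/4.515.

factor ≈ 1.57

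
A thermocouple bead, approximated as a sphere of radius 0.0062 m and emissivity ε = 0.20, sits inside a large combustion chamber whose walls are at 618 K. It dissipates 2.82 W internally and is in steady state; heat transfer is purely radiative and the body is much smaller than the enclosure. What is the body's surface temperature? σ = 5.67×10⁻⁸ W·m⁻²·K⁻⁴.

For a small grey body in a large enclosure, net radiated power = εσA(T⁴ − T_w⁴).
Steady state: P = εσA(T⁴ − T_w⁴) with A = 4πr² = 4.831×10⁻⁴ m².
T⁴ = P/(εσA) + T_w⁴ = 2.82/(0.20·5.67×10⁻⁸·4.831×10⁻⁴) + (618)⁴
    = 5.148×10¹¹ + 1.459×10¹¹ = 6.607×10¹¹ K⁴.

T ≈ 902 K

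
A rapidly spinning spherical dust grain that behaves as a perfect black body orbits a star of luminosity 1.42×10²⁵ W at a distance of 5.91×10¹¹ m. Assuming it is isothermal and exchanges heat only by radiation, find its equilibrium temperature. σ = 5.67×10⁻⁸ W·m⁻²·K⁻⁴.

T ≈ 61.5 K

First find the stellar flux at distance d: S = L/(4πd²) = 1.42×10²⁵/(4π·(5.91×10¹¹)²) = 3.235 W/m².
For an isothermal sphere, absorbed (1−a)S·πr² = emitted σ·4πr²·T⁴, so T⁴ = (1−a)S/(4σ).
T⁴ = 1.00·3.235/(4·5.67×10⁻⁸) = 1.426×10⁷ K⁴.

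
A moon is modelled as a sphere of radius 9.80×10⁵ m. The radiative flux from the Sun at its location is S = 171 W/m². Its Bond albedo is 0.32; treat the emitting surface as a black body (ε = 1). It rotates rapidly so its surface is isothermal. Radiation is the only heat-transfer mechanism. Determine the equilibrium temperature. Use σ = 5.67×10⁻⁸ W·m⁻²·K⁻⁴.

At equilibrium, absorbed power = emitted power.
Absorbing cross-section = πr² = 3.017×10¹² m²; emitting surface = 4πr² = 1.207×10¹³ m² (ratio 4).
(1−a)S·A_cross = εσ·A_surf·T⁴  ⇒  T⁴ = (1−a)S/(4σ).
T⁴ = 0.680·171/(4·5.67×10⁻⁸) = 5.127×10⁸ K⁴.
T = (5.127×10⁸)^(1/4).

T ≈ 150 K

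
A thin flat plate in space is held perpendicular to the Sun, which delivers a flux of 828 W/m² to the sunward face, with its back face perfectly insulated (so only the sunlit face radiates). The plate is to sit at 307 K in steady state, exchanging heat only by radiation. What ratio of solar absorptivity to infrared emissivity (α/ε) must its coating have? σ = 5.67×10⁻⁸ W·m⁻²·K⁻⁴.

Balance: αS·A = εσ·1A·T⁴ ⇒ α/ε = σT⁴/S.
α/ε = 5.67×10⁻⁸·(307)⁴/828 = 5.67×10⁻⁸·8.883×10⁹/828.

α/ε ≈ 0.608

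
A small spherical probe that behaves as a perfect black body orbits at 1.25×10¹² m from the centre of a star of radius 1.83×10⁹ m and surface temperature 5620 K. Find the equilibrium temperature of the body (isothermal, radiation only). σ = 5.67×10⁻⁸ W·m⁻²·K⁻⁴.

T ≈ 152 K

The star's surface emits σT_*⁴; at distance d the flux is S = σT_*⁴(R_*/d)².
S = 5.67×10⁻⁸·(5620)⁴·(1.83×10⁹/1.25×10¹²)² = 121.2 W/m².
For an isothermal sphere T⁴ = (1−a)S/(4σ) = 5.345×10⁸ K⁴.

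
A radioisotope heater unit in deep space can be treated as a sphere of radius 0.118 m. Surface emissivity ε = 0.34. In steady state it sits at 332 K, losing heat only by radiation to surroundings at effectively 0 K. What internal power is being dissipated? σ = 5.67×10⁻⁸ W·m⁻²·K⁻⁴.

Steady state: P = εσA T⁴.
A = 4πr² = 0.1750 m²; T⁴ = (332)⁴ = 1.215×10¹⁰ K⁴.
P = 0.34 × 5.67×10⁻⁸ × 0.1750 × 1.215×10¹⁰.

P ≈ 41.0 W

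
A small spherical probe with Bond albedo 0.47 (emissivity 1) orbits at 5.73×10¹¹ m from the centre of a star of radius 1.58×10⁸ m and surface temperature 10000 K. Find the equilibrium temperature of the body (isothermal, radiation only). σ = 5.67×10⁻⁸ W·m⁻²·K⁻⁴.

T ≈ 100 K

The star's surface emits σT_*⁴; at distance d the flux is S = σT_*⁴(R_*/d)².
S = 5.67×10⁻⁸·(10000)⁴·(1.58×10⁸/5.73×10¹¹)² = 43.11 W/m².
For an isothermal sphere T⁴ = (1−a)S/(4σ) = 1.007×10⁸ K⁴.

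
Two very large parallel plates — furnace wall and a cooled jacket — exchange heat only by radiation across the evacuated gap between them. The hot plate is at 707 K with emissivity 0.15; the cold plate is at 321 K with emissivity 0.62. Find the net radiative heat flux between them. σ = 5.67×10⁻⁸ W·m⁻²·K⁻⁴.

q ≈ 1860 W/m²

For two infinite grey parallel plates, q = σ(T₁⁴ − T₂⁴)/(1/ε₁ + 1/ε₂ − 1).
T₁⁴ − T₂⁴ = 2.498×10¹¹ − 1.062×10¹⁰ = 2.392×10¹¹ K⁴.
1/ε₁ + 1/ε₂ − 1 = 6.667 + 1.613 − 1 = 7.280.
q = 5.67×10⁻⁸ × 2.392×10¹¹ / 7.280.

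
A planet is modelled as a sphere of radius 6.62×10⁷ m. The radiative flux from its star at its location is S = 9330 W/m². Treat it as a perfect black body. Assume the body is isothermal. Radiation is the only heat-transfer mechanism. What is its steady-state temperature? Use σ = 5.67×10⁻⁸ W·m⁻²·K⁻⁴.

T ≈ 450 K

At equilibrium, absorbed power = emitted power.
Absorbing cross-section = πr² = 1.377×10¹⁶ m²; emitting surface = 4πr² = 5.507×10¹⁶ m² (ratio 4).
S·A_cross = εσ·A_surf·T⁴  ⇒  T⁴ = S/(4σ).
T⁴ = 1.00·9330/(4·5.67×10⁻⁸) = 4.114×10¹⁰ K⁴.
T = (4.114×10¹⁰)^(1/4).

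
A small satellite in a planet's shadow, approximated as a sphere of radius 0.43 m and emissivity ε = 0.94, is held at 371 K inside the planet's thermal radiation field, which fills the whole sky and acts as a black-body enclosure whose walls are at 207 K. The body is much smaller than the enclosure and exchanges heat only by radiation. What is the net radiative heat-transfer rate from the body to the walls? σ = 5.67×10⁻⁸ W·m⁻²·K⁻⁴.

P_net ≈ 2120 W

For a small grey body in a large enclosure: P_net = εσA(T_body⁴ − T_wall⁴).
A = 4πr² = 2.324 m²; T_body⁴ − T_wall⁴ = 1.895×10¹⁰ − 1.836×10⁹ = 1.711×10¹⁰ K⁴.
|P_net| = 0.94·5.67×10⁻⁸·2.324·1.711×10¹⁰.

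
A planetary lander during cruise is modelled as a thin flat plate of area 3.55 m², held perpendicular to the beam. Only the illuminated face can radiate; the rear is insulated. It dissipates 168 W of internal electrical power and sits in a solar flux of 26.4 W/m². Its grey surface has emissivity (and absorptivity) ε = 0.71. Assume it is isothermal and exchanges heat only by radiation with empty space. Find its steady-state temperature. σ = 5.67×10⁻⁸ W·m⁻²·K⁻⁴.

At steady state, absorbed solar power + internal power = radiated power.
Absorbed: α·S·A_cross = 0.71·26.4·3.550 = 66.54 W (cross-section A).
Total input = 66.54 + 168 = 234.5 W.
Radiated: εσ·A_surf·T⁴ with A_surf = A = 3.550 m².
T⁴ = 234.5/(0.71·5.67×10⁻⁸·3.550) = 1.641×10⁹ K⁴.

T ≈ 201 K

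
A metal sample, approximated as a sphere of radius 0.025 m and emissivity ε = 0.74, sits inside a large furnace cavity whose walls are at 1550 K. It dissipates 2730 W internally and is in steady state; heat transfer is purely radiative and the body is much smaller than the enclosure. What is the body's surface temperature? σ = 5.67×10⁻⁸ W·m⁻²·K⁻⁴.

For a small grey body in a large enclosure, net radiated power = εσA(T⁴ − T_w⁴).
Steady state: P = εσA(T⁴ − T_w⁴) with A = 4πr² = 0.007854 m².
T⁴ = P/(εσA) + T_w⁴ = 2730/(0.74·5.67×10⁻⁸·0.007854) + (1550)⁴
    = 8.284×10¹² + 5.772×10¹² = 1.406×10¹³ K⁴.

T ≈ 1940 K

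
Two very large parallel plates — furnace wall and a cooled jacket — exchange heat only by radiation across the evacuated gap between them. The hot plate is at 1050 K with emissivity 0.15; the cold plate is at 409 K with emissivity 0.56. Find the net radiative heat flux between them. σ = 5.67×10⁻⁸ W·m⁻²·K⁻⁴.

For two infinite grey parallel plates, q = σ(T₁⁴ − T₂⁴)/(1/ε₁ + 1/ε₂ − 1).
T₁⁴ − T₂⁴ = 1.216×10¹² − 2.798×10¹⁰ = 1.188×10¹² K⁴.
1/ε₁ + 1/ε₂ − 1 = 6.667 + 1.786 − 1 = 7.452.
q = 5.67×10⁻⁸ × 1.188×10¹² / 7.452.

q ≈ 9040 W/m²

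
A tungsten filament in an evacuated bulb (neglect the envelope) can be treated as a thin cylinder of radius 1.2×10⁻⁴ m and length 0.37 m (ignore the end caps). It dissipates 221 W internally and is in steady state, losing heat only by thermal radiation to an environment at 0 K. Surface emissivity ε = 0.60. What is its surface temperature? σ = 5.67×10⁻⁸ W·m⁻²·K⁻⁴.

T ≈ 2200 K

Steady state: internal power = radiated power, P = εσA T⁴.
Radiating area A = 2πrL = 2.790×10⁻⁴ m².
T⁴ = P/(εσA) = 221/(0.60·5.67×10⁻⁸·2.790×10⁻⁴) = 2.329×10¹³ K⁴.
T = (2.329×10¹³)^(1/4).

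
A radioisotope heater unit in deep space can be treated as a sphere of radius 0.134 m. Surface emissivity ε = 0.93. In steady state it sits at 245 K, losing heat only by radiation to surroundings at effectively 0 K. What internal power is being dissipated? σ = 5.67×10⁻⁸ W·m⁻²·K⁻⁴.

P ≈ 42.9 W

Steady state: P = εσA T⁴.
A = 4πr² = 0.2256 m²; T⁴ = (245)⁴ = 3.603×10⁹ K⁴.
P = 0.93 × 5.67×10⁻⁸ × 0.2256 × 3.603×10⁹.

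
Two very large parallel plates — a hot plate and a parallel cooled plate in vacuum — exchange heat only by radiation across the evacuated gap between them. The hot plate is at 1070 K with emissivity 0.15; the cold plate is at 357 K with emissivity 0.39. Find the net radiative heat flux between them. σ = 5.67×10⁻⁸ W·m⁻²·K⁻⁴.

For two infinite grey parallel plates, q = σ(T₁⁴ − T₂⁴)/(1/ε₁ + 1/ε₂ − 1).
T₁⁴ − T₂⁴ = 1.311×10¹² − 1.624×10¹⁰ = 1.295×10¹² K⁴.
1/ε₁ + 1/ε₂ − 1 = 6.667 + 2.564 − 1 = 8.231.
q = 5.67×10⁻⁸ × 1.295×10¹² / 8.231.

q ≈ 8920 W/m²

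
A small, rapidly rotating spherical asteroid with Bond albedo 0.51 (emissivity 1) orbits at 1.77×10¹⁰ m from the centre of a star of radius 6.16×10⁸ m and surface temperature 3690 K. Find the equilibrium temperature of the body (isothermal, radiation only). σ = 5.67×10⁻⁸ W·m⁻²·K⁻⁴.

T ≈ 407 K

The star's surface emits σT_*⁴; at distance d the flux is S = σT_*⁴(R_*/d)².
S = 5.67×10⁻⁸·(3690)⁴·(6.16×10⁸/1.77×10¹⁰)² = 12730 W/m².
For an isothermal sphere T⁴ = (1−a)S/(4σ) = 2.751×10¹⁰ K⁴.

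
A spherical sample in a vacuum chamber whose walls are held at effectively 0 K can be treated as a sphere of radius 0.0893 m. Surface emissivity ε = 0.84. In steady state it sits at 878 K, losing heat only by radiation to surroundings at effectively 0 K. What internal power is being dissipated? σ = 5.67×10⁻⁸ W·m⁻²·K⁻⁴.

P ≈ 2840 W

Steady state: P = εσA T⁴.
A = 4πr² = 0.1002 m²; T⁴ = (878)⁴ = 5.943×10¹¹ K⁴.
P = 0.84 × 5.67×10⁻⁸ × 0.1002 × 5.943×10¹¹.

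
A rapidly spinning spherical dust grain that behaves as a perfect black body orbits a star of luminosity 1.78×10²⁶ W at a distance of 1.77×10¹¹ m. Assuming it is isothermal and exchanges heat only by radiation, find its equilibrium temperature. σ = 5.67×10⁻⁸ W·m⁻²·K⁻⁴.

T ≈ 211 K

First find the stellar flux at distance d: S = L/(4πd²) = 1.78×10²⁶/(4π·(1.77×10¹¹)²) = 452.1 W/m².
For an isothermal sphere, absorbed (1−a)S·πr² = emitted σ·4πr²·T⁴, so T⁴ = (1−a)S/(4σ).
T⁴ = 1.00·452.1/(4·5.67×10⁻⁸) = 1.994×10⁹ K⁴.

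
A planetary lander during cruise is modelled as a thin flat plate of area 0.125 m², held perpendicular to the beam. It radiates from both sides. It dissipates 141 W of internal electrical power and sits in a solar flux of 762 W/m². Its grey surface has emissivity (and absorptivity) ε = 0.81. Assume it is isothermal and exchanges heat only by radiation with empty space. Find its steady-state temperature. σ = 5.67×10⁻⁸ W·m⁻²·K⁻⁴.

T ≈ 371 K

At steady state, absorbed solar power + internal power = radiated power.
Absorbed: α·S·A_cross = 0.81·762·0.1250 = 77.15 W (cross-section A).
Total input = 77.15 + 141 = 218.2 W.
Radiated: εσ·A_surf·T⁴ with A_surf = 2A = 0.2500 m².
T⁴ = 218.2/(0.81·5.67×10⁻⁸·0.2500) = 1.900×10¹⁰ K⁴.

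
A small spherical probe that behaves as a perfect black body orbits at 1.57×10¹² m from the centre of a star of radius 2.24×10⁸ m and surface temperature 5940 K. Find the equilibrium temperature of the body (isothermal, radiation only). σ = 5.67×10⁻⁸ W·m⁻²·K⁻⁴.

The star's surface emits σT_*⁴; at distance d the flux is S = σT_*⁴(R_*/d)².
S = 5.67×10⁻⁸·(5940)⁴·(2.24×10⁸/1.57×10¹²)² = 1.437 W/m².
For an isothermal sphere T⁴ = (1−a)S/(4σ) = 6.336×10⁶ K⁴.

T ≈ 50.2 K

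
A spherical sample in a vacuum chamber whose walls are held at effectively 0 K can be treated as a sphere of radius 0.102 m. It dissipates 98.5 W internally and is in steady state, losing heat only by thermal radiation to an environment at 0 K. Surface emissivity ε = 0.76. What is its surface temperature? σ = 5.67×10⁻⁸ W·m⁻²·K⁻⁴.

Steady state: internal power = radiated power, P = εσA T⁴.
Radiating area A = 4πr² = 0.1307 m².
T⁴ = P/(εσA) = 98.5/(0.76·5.67×10⁻⁸·0.1307) = 1.748×10¹⁰ K⁴.
T = (1.748×10¹⁰)^(1/4).

T ≈ 364 K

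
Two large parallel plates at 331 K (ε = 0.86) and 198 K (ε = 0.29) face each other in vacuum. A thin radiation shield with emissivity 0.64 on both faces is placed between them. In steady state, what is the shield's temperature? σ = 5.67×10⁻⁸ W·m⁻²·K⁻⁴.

T_s ≈ 307 K

In steady state the net flux on the hot side equals that on the cold side.
σ(T₁⁴−T_s⁴)/D₁ = σ(T_s⁴−T₂⁴)/D₂, with D₁ = 1/ε₁+1/ε_s−1 = 1.725, D₂ = 1/ε_s+1/ε₂−1 = 4.011.
Solve for T_s⁴: T_s⁴ = (D₂·T₁⁴ + D₁·T₂⁴)/(D₁+D₂) = 8.855×10⁹ K⁴.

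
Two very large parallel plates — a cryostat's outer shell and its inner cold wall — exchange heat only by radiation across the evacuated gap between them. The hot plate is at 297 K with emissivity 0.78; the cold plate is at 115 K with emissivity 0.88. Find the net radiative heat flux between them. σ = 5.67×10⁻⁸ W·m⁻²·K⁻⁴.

q ≈ 304 W/m²

For two infinite grey parallel plates, q = σ(T₁⁴ − T₂⁴)/(1/ε₁ + 1/ε₂ − 1).
T₁⁴ − T₂⁴ = 7.781×10⁹ − 1.749×10⁸ = 7.606×10⁹ K⁴.
1/ε₁ + 1/ε₂ − 1 = 1.282 + 1.136 − 1 = 1.418.
q = 5.67×10⁻⁸ × 7.606×10⁹ / 1.418.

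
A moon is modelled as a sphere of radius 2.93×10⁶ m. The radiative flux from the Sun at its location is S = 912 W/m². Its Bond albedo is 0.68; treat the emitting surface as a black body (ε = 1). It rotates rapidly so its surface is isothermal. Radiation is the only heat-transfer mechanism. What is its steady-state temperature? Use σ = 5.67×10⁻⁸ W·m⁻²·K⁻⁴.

T ≈ 189 K

At equilibrium, absorbed power = emitted power.
Absorbing cross-section = πr² = 2.697×10¹³ m²; emitting surface = 4πr² = 1.079×10¹⁴ m² (ratio 4).
(1−a)S·A_cross = εσ·A_surf·T⁴  ⇒  T⁴ = (1−a)S/(4σ).
T⁴ = 0.320·912/(4·5.67×10⁻⁸) = 1.287×10⁹ K⁴.
T = (1.287×10⁹)^(1/4).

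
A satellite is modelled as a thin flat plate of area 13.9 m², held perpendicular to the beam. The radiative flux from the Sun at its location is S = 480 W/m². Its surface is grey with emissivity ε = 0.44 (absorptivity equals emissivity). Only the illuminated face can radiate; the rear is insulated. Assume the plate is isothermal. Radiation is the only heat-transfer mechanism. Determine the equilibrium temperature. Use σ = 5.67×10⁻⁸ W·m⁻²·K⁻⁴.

At equilibrium, absorbed power = emitted power.
Absorbing cross-section = A = 13.90 m²; emitting surface = A = 13.90 m² (ratio 1).
εS·A_cross = εσ·A_surf·T⁴  ⇒  T⁴ = S/(1σ)   (ε cancels).
T⁴ = 480/(1·5.67×10⁻⁸) = 8.466×10⁹ K⁴.
T = (8.466×10⁹)^(1/4).

T ≈ 303 K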